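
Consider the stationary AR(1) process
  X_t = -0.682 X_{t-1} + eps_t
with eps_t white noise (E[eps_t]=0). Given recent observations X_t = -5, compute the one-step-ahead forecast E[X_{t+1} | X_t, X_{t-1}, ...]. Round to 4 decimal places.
E[X_{t+1} \mid \mathcal F_t] = 3.4100

For an AR(p) model X_t = c + sum_i phi_i X_{t-i} + eps_t, the
one-step-ahead conditional mean is
  E[X_{t+1} | X_t, ...] = c + sum_i phi_i X_{t+1-i}.
Substitute known values:
  E[X_{t+1} | ...] = (-0.682) * (-5)
                   = 3.4100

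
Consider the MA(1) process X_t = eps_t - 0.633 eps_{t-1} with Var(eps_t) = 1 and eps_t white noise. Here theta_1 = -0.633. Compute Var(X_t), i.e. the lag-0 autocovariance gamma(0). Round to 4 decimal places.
\gamma(0) = 1.4007

For an MA(q) process X_t = eps_t + sum_i theta_i eps_{t-i} with
Var(eps_t) = sigma^2, the variance is
  gamma(0) = sigma^2 * (1 + sum_i theta_i^2).
  sum_i theta_i^2 = (-0.633)^2 = 0.400689.
  gamma(0) = 1 * (1 + 0.400689) = 1 * 1.400689 = 1.400689, which rounds to 1.4007.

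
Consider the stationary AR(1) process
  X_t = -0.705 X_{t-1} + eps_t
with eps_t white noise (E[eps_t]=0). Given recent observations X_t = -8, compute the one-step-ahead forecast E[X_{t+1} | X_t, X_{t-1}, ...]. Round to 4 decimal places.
E[X_{t+1} \mid \mathcal F_t] = 5.6400

For an AR(p) model X_t = c + sum_i phi_i X_{t-i} + eps_t, the
one-step-ahead conditional mean is
  E[X_{t+1} | X_t, ...] = c + sum_i phi_i X_{t+1-i}.
Substitute known values:
  E[X_{t+1} | ...] = (-0.705) * (-8)
                   = 5.6400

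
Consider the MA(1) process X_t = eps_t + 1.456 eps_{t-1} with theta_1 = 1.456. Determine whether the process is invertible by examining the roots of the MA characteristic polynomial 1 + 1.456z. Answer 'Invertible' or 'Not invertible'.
\text{Not invertible}

The MA(q) characteristic polynomial is P(z) = 1 + 1.456z.
Invertibility requires all roots to lie outside the unit circle, i.e. |z| > 1 for every root.
This is linear in z: 1 + (1.456) z = 0  =>  z = -1/(1.456) = -0.686813,  |z| = 0.686813.
Moduli of all roots: 0.6868.
All moduli strictly greater than 1? No.
Verdict: Not invertible.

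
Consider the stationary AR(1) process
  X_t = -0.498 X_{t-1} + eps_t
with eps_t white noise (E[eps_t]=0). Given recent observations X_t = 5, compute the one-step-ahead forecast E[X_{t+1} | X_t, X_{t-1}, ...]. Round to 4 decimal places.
E[X_{t+1} \mid \mathcal F_t] = -2.4900

For an AR(p) model X_t = c + sum_i phi_i X_{t-i} + eps_t, the
one-step-ahead conditional mean is
  E[X_{t+1} | X_t, ...] = c + sum_i phi_i X_{t+1-i}.
Substitute known values:
  E[X_{t+1} | ...] = (-0.498) * (5)
                   = -2.4900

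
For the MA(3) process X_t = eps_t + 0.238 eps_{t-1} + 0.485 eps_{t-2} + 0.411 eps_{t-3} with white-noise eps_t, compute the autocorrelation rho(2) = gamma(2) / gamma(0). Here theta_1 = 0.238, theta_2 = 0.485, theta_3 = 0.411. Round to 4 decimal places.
\rho(2) = 0.3990

For an MA(q) process with theta_0 = 1, the autocovariance is
  gamma(k) = sigma^2 * sum_{i=0..q-k} theta_i * theta_{i+k},
and rho(k) = gamma(k) / gamma(0). Sigma^2 cancels.
  numerator   = (1)*(0.485) + (0.238)*(0.411) = 0.582818.
  denominator = (1)^2 + (0.238)^2 + (0.485)^2 + (0.411)^2 = 1.46079.
  rho(2) = 0.582818 / 1.46079 = 0.3990.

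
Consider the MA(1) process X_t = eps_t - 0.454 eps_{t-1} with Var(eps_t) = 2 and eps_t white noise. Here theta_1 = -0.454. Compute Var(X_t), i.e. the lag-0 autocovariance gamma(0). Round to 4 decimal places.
\gamma(0) = 2.4122

For an MA(q) process X_t = eps_t + sum_i theta_i eps_{t-i} with
Var(eps_t) = sigma^2, the variance is
  gamma(0) = sigma^2 * (1 + sum_i theta_i^2).
  sum_i theta_i^2 = (-0.454)^2 = 0.206116.
  gamma(0) = 2 * (1 + 0.206116) = 2 * 1.206116 = 2.412232, which rounds to 2.4122.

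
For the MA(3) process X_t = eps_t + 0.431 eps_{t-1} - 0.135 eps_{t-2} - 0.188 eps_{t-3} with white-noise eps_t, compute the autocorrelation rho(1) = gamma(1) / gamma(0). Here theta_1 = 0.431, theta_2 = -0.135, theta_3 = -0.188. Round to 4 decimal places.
\rho(1) = 0.3213

For an MA(q) process with theta_0 = 1, the autocovariance is
  gamma(k) = sigma^2 * sum_{i=0..q-k} theta_i * theta_{i+k},
and rho(k) = gamma(k) / gamma(0). Sigma^2 cancels.
  numerator   = (1)*(0.431) + (0.431)*(-0.135) + (-0.135)*(-0.188) = 0.398195.
  denominator = (1)^2 + (0.431)^2 + (-0.135)^2 + (-0.188)^2 = 1.23933.
  rho(1) = 0.398195 / 1.23933 = 0.3213.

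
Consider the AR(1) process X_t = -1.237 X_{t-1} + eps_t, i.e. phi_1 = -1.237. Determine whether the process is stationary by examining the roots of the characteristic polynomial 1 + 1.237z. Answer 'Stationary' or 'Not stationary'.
\text{Not stationary}

The AR(p) characteristic polynomial is P(z) = 1 + 1.237z.
Stationarity requires all roots to lie outside the unit circle, i.e. |z| > 1 for every root.
This is linear in z: 1 + (1.237) z = 0  =>  z = -1/(1.237) = -0.808407,  |z| = 0.808407.
Moduli of all roots: 0.8084.
All moduli strictly greater than 1? No.
Verdict: Not stationary.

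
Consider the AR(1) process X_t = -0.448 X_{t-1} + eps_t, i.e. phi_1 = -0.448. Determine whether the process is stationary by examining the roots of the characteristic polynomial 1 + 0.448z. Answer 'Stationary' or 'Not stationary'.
\text{Stationary}

The AR(p) characteristic polynomial is P(z) = 1 + 0.448z.
Stationarity requires all roots to lie outside the unit circle, i.e. |z| > 1 for every root.
This is linear in z: 1 + (0.448) z = 0  =>  z = -1/(0.448) = -2.232143,  |z| = 2.232143.
Moduli of all roots: 2.2321.
All moduli strictly greater than 1? Yes.
Verdict: Stationary.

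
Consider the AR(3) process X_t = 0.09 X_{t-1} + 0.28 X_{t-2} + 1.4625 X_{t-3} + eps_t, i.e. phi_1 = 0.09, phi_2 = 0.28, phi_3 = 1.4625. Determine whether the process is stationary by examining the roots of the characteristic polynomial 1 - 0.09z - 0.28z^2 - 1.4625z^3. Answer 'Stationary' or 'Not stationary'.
\text{Not stationary}

The AR(p) characteristic polynomial is P(z) = 1 - 0.09z - 0.28z^2 - 1.4625z^3.
Stationarity requires all roots to lie outside the unit circle, i.e. |z| > 1 for every root.
Degree 3: look for a simple real root z0 first, then factor out (1 - z/z0) and solve the remaining quadratic.
Testing z0 = 0.8: P(0.8) = 1 + (-0.09)(0.8) + (-0.28)(0.8)^2 + (-1.4625)(0.8)^3
  = 1 + (-0.072) + (-0.1792) + (-0.7488) = 0.  So z_0 = 0.8 is a root, |z_0| = 0.8.
Divide out the factor (1 - 1.25 z) = (1 - z/z0) (since 1/z0 = 1.25):
  P(z) = (1 - 1.25 z)(1 + (1.16) z + (1.17) z^2)
  [check: z-coef 1.16 - (1.25) = -0.09; z^2-coef 1.17 - (1.25)(1.16) = -0.28; z^3-coef -(1.25)(1.17) = -1.4625.]
Remaining roots from the quadratic factor 1 + (1.16) z + (1.17) z^2:
  Set 1 + (1.16) z + (1.17) z^2 = 0, i.e. a z^2 + b z + c = 0 with a = 1.17, b = 1.16, c = 1.
  Discriminant D = b^2 - 4ac = (1.16)^2 - 4*(1.17)*1 = 1.3456 - (4.68) = -3.3344.
  D < 0, so the roots are the complex-conjugate pair z = (-b +/- i sqrt(-D)) / (2a) = -0.4957 +/- 0.7804i.
  For a conjugate pair |z|^2 = z * conj(z) = (product of roots) = c/a = 1/(1.17) = 0.854701, so |z| = sqrt(0.854701) = 0.9245 for both roots.
Moduli of all roots: 0.8000, 0.9245, 0.9245.
All moduli strictly greater than 1? No.
Verdict: Not stationary.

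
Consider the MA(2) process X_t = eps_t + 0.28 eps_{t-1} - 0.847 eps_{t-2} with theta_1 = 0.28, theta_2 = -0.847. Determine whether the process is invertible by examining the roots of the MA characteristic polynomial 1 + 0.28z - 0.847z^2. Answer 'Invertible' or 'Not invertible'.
\text{Not invertible}

The MA(q) characteristic polynomial is P(z) = 1 + 0.28z - 0.847z^2.
Invertibility requires all roots to lie outside the unit circle, i.e. |z| > 1 for every root.
Set 1 + (0.28) z + (-0.847) z^2 = 0, i.e. a z^2 + b z + c = 0 with a = -0.847, b = 0.28, c = 1.
Discriminant D = b^2 - 4ac = (0.28)^2 - 4*(-0.847)*1 = 0.0784 - (-3.388) = 3.4664.
D >= 0, so the roots are real: z = (-b +/- sqrt(D)) / (2a) = (-0.28 +/- 1.861827) / (-1.694).
  z_1 = (-0.28 + 1.861827) / (-1.694) = -0.9338,   |z_1| = 0.9338.
  z_2 = (-0.28 - 1.861827) / (-1.694) = 1.2644,   |z_2| = 1.2644.
Moduli of all roots: 0.9338, 1.2644.
All moduli strictly greater than 1? No.
Verdict: Not invertible.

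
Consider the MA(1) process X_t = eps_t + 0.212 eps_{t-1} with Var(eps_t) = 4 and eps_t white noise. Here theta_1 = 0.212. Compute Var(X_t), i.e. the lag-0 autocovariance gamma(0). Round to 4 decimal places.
\gamma(0) = 4.1798

For an MA(q) process X_t = eps_t + sum_i theta_i eps_{t-i} with
Var(eps_t) = sigma^2, the variance is
  gamma(0) = sigma^2 * (1 + sum_i theta_i^2).
  sum_i theta_i^2 = (0.212)^2 = 0.044944.
  gamma(0) = 4 * (1 + 0.044944) = 4 * 1.044944 = 4.179776, which rounds to 4.1798.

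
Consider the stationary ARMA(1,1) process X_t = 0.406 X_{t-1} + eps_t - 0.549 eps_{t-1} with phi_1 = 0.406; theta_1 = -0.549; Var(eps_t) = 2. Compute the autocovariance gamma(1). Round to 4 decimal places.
\gamma(1) = -0.2661

Multiply the model equation by X_{t-k} and take expectations. With theta_0 = psi_0 = 1 and psi_j the MA(infinity) weights, this gives
  gamma(k) - sum_i phi_i gamma(k-i) = c_k,
  c_k = sigma^2 * sum_{j=k..q} theta_j psi_{j-k}   (c_k = 0 for k > q),
using gamma(-m) = gamma(m).
psi-weights needed (psi_j = theta_j + sum_i phi_i psi_{j-i}):
  psi_1 = theta_1 + phi_1 = -0.549 + (0.406) = -0.143
Right-hand sides:
  c_0 = sigma^2 (1 + theta_1 psi_1) = 2 * (1 + (-0.549)(-0.143)) = 2 * 1.078507 = 2.157014
  c_1 = sigma^2 theta_1 = 2 * (-0.549) = -1.098
  c_2 = 0
Equations for k = 0 and k = 1 (AR order 1):
  gamma(0) = phi_1 gamma(1) + c_0
  gamma(1) = phi_1 gamma(0) + c_1
Substituting the second into the first: gamma(0) (1 - phi_1^2) = c_0 + phi_1 c_1, so
  gamma(0) = (c_0 + phi_1 c_1) / (1 - phi_1^2) = (2.157014 + (0.406)(-1.098)) / (1 - (0.406)^2) = 1.711226 / 0.835164 = 2.04897.
  gamma(1) = phi_1 gamma(0) + c_1 = (0.406)(2.04897) + (-1.098) = -0.266118.
Therefore gamma(1) = -0.2661 (to 4 decimal places).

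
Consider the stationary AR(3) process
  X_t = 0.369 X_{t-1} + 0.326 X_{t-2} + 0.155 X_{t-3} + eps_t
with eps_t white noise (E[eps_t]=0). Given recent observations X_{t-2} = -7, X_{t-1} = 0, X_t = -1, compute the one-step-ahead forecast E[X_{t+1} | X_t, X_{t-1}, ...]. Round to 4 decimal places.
E[X_{t+1} \mid \mathcal F_t] = -1.4540

For an AR(p) model X_t = c + sum_i phi_i X_{t-i} + eps_t, the
one-step-ahead conditional mean is
  E[X_{t+1} | X_t, ...] = c + sum_i phi_i X_{t+1-i}.
Substitute known values:
  E[X_{t+1} | ...] = (0.369) * (-1) + (0.326) * (0) + (0.155) * (-7)
                   = -1.4540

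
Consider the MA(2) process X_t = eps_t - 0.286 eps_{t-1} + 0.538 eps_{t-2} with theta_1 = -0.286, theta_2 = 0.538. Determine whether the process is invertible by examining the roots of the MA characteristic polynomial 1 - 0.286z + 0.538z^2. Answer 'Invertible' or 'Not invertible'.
\text{Invertible}

The MA(q) characteristic polynomial is P(z) = 1 - 0.286z + 0.538z^2.
Invertibility requires all roots to lie outside the unit circle, i.e. |z| > 1 for every root.
Set 1 + (-0.286) z + (0.538) z^2 = 0, i.e. a z^2 + b z + c = 0 with a = 0.538, b = -0.286, c = 1.
Discriminant D = b^2 - 4ac = (-0.286)^2 - 4*(0.538)*1 = 0.081796 - (2.152) = -2.070204.
D < 0, so the roots are the complex-conjugate pair z = (-b +/- i sqrt(-D)) / (2a) = 0.2658 +/- 1.3372i.
For a conjugate pair |z|^2 = z * conj(z) = (product of roots) = c/a = 1/(0.538) = 1.858736, so |z| = sqrt(1.858736) = 1.3634 for both roots.
Moduli of all roots: 1.3634, 1.3634.
All moduli strictly greater than 1? Yes.
Verdict: Invertible.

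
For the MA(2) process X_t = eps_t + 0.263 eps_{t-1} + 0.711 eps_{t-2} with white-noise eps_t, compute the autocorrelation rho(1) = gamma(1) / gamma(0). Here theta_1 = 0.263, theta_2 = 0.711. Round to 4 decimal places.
\rho(1) = 0.2858

For an MA(q) process with theta_0 = 1, the autocovariance is
  gamma(k) = sigma^2 * sum_{i=0..q-k} theta_i * theta_{i+k},
and rho(k) = gamma(k) / gamma(0). Sigma^2 cancels.
  numerator   = (1)*(0.263) + (0.263)*(0.711) = 0.449993.
  denominator = (1)^2 + (0.263)^2 + (0.711)^2 = 1.57469.
  rho(1) = 0.449993 / 1.57469 = 0.2858.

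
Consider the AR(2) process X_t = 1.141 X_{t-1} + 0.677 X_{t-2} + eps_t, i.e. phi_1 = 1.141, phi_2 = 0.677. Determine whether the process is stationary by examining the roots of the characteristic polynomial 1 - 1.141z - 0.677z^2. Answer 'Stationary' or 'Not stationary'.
\text{Not stationary}

The AR(p) characteristic polynomial is P(z) = 1 - 1.141z - 0.677z^2.
Stationarity requires all roots to lie outside the unit circle, i.e. |z| > 1 for every root.
Set 1 + (-1.141) z + (-0.677) z^2 = 0, i.e. a z^2 + b z + c = 0 with a = -0.677, b = -1.141, c = 1.
Discriminant D = b^2 - 4ac = (-1.141)^2 - 4*(-0.677)*1 = 1.301881 - (-2.708) = 4.009881.
D >= 0, so the roots are real: z = (-b +/- sqrt(D)) / (2a) = (1.141 +/- 2.002469) / (-1.354).
  z_1 = (1.141 + 2.002469) / (-1.354) = -2.3216,   |z_1| = 2.3216.
  z_2 = (1.141 - 2.002469) / (-1.354) = 0.6362,   |z_2| = 0.6362.
Moduli of all roots: 2.3216, 0.6362.
All moduli strictly greater than 1? No.
Verdict: Not stationary.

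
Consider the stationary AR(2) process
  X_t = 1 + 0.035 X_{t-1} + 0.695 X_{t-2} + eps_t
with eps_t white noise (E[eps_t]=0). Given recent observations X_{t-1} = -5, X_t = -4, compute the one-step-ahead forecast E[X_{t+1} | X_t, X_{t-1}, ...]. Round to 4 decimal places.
E[X_{t+1} \mid \mathcal F_t] = -2.6150

For an AR(p) model X_t = c + sum_i phi_i X_{t-i} + eps_t, the
one-step-ahead conditional mean is
  E[X_{t+1} | X_t, ...] = c + sum_i phi_i X_{t+1-i}.
Substitute known values:
  E[X_{t+1} | ...] = 1 + (0.035) * (-4) + (0.695) * (-5)
                   = -2.6150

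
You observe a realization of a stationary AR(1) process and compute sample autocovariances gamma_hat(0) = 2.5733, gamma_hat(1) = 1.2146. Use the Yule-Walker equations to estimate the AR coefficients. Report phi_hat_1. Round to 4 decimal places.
\hat\phi_{1} = 0.4720

The Yule-Walker equations for an AR(p) process read, in matrix form,
  Gamma_p phi = r_p,   with   (Gamma_p)_{ij} = gamma(|i - j|),
                       (r_p)_i = gamma(i),   i,j = 1..p.
Substitute the sample gammas (Toeplitz matrix and right-hand side of size 1):
  Gamma_p = [[2.5733]]
  r_p     = [1.2146]
With p = 1 this is the single equation gamma(0) phi_1 = gamma(1):
  phi_hat_1 = gamma(1) / gamma(0) = 1.2146 / 2.5733 = 0.4720.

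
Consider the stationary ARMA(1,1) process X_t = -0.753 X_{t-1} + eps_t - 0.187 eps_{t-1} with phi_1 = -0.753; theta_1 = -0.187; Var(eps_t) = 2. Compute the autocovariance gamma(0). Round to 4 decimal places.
\gamma(0) = 6.0814

Multiply the model equation by X_{t-k} and take expectations. With theta_0 = psi_0 = 1 and psi_j the MA(infinity) weights, this gives
  gamma(k) - sum_i phi_i gamma(k-i) = c_k,
  c_k = sigma^2 * sum_{j=k..q} theta_j psi_{j-k}   (c_k = 0 for k > q),
using gamma(-m) = gamma(m).
psi-weights needed (psi_j = theta_j + sum_i phi_i psi_{j-i}):
  psi_1 = theta_1 + phi_1 = -0.187 + (-0.753) = -0.94
Right-hand sides:
  c_0 = sigma^2 (1 + theta_1 psi_1) = 2 * (1 + (-0.187)(-0.94)) = 2 * 1.17578 = 2.35156
  c_1 = sigma^2 theta_1 = 2 * (-0.187) = -0.374
  c_2 = 0
Equations for k = 0 and k = 1 (AR order 1):
  gamma(0) = phi_1 gamma(1) + c_0
  gamma(1) = phi_1 gamma(0) + c_1
Substituting the second into the first: gamma(0) (1 - phi_1^2) = c_0 + phi_1 c_1, so
  gamma(0) = (c_0 + phi_1 c_1) / (1 - phi_1^2) = (2.35156 + (-0.753)(-0.374)) / (1 - (-0.753)^2) = 2.633182 / 0.432991 = 6.081378.
Therefore gamma(0) = 6.0814 (to 4 decimal places).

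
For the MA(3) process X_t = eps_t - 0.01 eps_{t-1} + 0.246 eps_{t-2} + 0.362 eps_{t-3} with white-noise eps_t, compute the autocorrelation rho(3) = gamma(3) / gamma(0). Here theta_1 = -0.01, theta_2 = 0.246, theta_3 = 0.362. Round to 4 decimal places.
\rho(3) = 0.3038

For an MA(q) process with theta_0 = 1, the autocovariance is
  gamma(k) = sigma^2 * sum_{i=0..q-k} theta_i * theta_{i+k},
and rho(k) = gamma(k) / gamma(0). Sigma^2 cancels.
  numerator   = (1)*(0.362) = 0.362.
  denominator = (1)^2 + (-0.01)^2 + (0.246)^2 + (0.362)^2 = 1.19166.
  rho(3) = 0.362 / 1.19166 = 0.3038.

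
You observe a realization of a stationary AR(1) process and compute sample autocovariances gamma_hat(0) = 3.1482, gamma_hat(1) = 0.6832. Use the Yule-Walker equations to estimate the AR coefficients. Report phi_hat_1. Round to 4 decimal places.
\hat\phi_{1} = 0.2170

The Yule-Walker equations for an AR(p) process read, in matrix form,
  Gamma_p phi = r_p,   with   (Gamma_p)_{ij} = gamma(|i - j|),
                       (r_p)_i = gamma(i),   i,j = 1..p.
Substitute the sample gammas (Toeplitz matrix and right-hand side of size 1):
  Gamma_p = [[3.1482]]
  r_p     = [0.6832]
With p = 1 this is the single equation gamma(0) phi_1 = gamma(1):
  phi_hat_1 = gamma(1) / gamma(0) = 0.6832 / 3.1482 = 0.2170.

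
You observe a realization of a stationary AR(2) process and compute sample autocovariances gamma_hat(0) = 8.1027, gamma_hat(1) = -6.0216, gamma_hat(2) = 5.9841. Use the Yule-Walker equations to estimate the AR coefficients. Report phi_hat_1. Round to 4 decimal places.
\hat\phi_{1} = -0.4340

The Yule-Walker equations for an AR(p) process read, in matrix form,
  Gamma_p phi = r_p,   with   (Gamma_p)_{ij} = gamma(|i - j|),
                       (r_p)_i = gamma(i),   i,j = 1..p.
Substitute the sample gammas (Toeplitz matrix and right-hand side of size 2):
  Gamma_p = [[8.1027, -6.0216], [-6.0216, 8.1027]]
  r_p     = [-6.0216, 5.9841]
Written out:
  8.1027 phi_1 - 6.0216 phi_2 = -6.0216
  -6.0216 phi_1 + 8.1027 phi_2 = 5.9841
Solve by Cramer's rule:
  det = gamma(0)^2 - gamma(1)^2 = (8.1027)^2 - (-6.0216)^2 = 65.65374729 - 36.25966656 = 29.39408073
  phi_hat_1 = [gamma(1) gamma(0) - gamma(1) gamma(2)] / det = [(-6.0216)(8.1027) - (-6.0216)(5.9841)] / 29.39408073 = -12.75736176 / 29.39408073 = -0.434
  phi_hat_2 = [gamma(0) gamma(2) - gamma(1)^2] / det = [(8.1027)(5.9841) - (-6.0216)^2] / 29.39408073 = 12.22770051 / 29.39408073 = 0.416
So phi_hat = [-0.4340, 0.4160].
Therefore phi_hat_1 = -0.4340.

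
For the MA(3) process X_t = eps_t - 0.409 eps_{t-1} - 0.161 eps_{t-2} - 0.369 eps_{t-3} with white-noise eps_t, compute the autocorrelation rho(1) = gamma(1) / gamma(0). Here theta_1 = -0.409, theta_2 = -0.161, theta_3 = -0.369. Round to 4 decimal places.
\rho(1) = -0.2134

For an MA(q) process with theta_0 = 1, the autocovariance is
  gamma(k) = sigma^2 * sum_{i=0..q-k} theta_i * theta_{i+k},
and rho(k) = gamma(k) / gamma(0). Sigma^2 cancels.
  numerator   = (1)*(-0.409) + (-0.409)*(-0.161) + (-0.161)*(-0.369) = -0.283742.
  denominator = (1)^2 + (-0.409)^2 + (-0.161)^2 + (-0.369)^2 = 1.329363.
  rho(1) = -0.283742 / 1.329363 = -0.2134.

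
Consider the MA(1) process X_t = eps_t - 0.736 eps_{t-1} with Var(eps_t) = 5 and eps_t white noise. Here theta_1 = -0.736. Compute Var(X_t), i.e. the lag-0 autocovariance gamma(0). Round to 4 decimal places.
\gamma(0) = 7.7085

For an MA(q) process X_t = eps_t + sum_i theta_i eps_{t-i} with
Var(eps_t) = sigma^2, the variance is
  gamma(0) = sigma^2 * (1 + sum_i theta_i^2).
  sum_i theta_i^2 = (-0.736)^2 = 0.541696.
  gamma(0) = 5 * (1 + 0.541696) = 5 * 1.541696 = 7.70848, which rounds to 7.7085.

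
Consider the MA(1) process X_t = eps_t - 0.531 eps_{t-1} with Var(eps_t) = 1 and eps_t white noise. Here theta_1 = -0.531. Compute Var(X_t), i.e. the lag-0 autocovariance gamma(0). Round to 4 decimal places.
\gamma(0) = 1.2820

For an MA(q) process X_t = eps_t + sum_i theta_i eps_{t-i} with
Var(eps_t) = sigma^2, the variance is
  gamma(0) = sigma^2 * (1 + sum_i theta_i^2).
  sum_i theta_i^2 = (-0.531)^2 = 0.281961.
  gamma(0) = 1 * (1 + 0.281961) = 1 * 1.281961 = 1.281961, which rounds to 1.2820.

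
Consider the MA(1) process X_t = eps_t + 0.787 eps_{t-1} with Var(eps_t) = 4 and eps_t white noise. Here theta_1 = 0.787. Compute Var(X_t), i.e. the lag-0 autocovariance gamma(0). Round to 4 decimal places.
\gamma(0) = 6.4775

For an MA(q) process X_t = eps_t + sum_i theta_i eps_{t-i} with
Var(eps_t) = sigma^2, the variance is
  gamma(0) = sigma^2 * (1 + sum_i theta_i^2).
  sum_i theta_i^2 = (0.787)^2 = 0.619369.
  gamma(0) = 4 * (1 + 0.619369) = 4 * 1.619369 = 6.477476, which rounds to 6.4775.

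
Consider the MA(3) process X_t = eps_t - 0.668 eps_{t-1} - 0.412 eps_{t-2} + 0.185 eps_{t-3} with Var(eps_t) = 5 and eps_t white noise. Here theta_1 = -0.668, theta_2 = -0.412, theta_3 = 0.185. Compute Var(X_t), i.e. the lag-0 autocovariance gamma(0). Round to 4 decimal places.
\gamma(0) = 8.2510

For an MA(q) process X_t = eps_t + sum_i theta_i eps_{t-i} with
Var(eps_t) = sigma^2, the variance is
  gamma(0) = sigma^2 * (1 + sum_i theta_i^2).
  sum_i theta_i^2 = (-0.668)^2 + (-0.412)^2 + (0.185)^2 = 0.446224 + 0.169744 + 0.034225 = 0.650193.
  gamma(0) = 5 * (1 + 0.650193) = 5 * 1.650193 = 8.250965, which rounds to 8.2510.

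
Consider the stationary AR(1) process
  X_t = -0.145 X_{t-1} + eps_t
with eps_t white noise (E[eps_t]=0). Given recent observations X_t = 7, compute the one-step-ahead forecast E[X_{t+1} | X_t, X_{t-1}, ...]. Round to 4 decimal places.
E[X_{t+1} \mid \mathcal F_t] = -1.0150

For an AR(p) model X_t = c + sum_i phi_i X_{t-i} + eps_t, the
one-step-ahead conditional mean is
  E[X_{t+1} | X_t, ...] = c + sum_i phi_i X_{t+1-i}.
Substitute known values:
  E[X_{t+1} | ...] = (-0.145) * (7)
                   = -1.0150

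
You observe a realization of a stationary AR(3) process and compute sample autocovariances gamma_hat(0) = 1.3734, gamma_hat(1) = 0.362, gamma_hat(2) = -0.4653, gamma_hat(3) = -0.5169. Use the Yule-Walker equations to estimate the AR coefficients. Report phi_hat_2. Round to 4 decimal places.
\hat\phi_{2} = -0.3720

The Yule-Walker equations for an AR(p) process read, in matrix form,
  Gamma_p phi = r_p,   with   (Gamma_p)_{ij} = gamma(|i - j|),
                       (r_p)_i = gamma(i),   i,j = 1..p.
Substitute the sample gammas (Toeplitz matrix and right-hand side of size 3):
  Gamma_p = [[1.3734, 0.362, -0.4653], [0.362, 1.3734, 0.362], [-0.4653, 0.362, 1.3734]]
  r_p     = [0.362, -0.4653, -0.5169]
Written out (R1..R3):
  (R1) 1.3734 phi_1 + 0.362 phi_2 - 0.4653 phi_3 = 0.362
  (R2) 0.362 phi_1 + 1.3734 phi_2 + 0.362 phi_3 = -0.4653
  (R3) -0.4653 phi_1 + 0.362 phi_2 + 1.3734 phi_3 = -0.5169
Gaussian elimination:
  R2 <- R2 - (0.362/1.3734) R1 = R2 - (0.263579) R1:  1.277984 phi_2 + 0.484644 phi_3 = -0.560716
  R3 <- R3 - (-0.4653/1.3734) R1 = R3 - (-0.338794) R1:  0.484644 phi_2 + 1.215759 phi_3 = -0.394256
  R3 <- R3 - (0.484644/1.277984) R2 = R3 - (0.379225) R2:  1.03197 phi_3 = -0.181619
Back-substitution:
  phi_hat_3 = -0.181619 / 1.03197 = -0.175993
  phi_hat_2 = (-0.560716 - (0.484644)(-0.175993)) / 1.277984 = -0.372009
  phi_hat_1 = (0.362 - (0.362)(-0.372009) - (-0.4653)(-0.175993)) / 1.3734 = 0.302008
So phi_hat = [0.3020, -0.3720, -0.1760].
Therefore phi_hat_2 = -0.3720.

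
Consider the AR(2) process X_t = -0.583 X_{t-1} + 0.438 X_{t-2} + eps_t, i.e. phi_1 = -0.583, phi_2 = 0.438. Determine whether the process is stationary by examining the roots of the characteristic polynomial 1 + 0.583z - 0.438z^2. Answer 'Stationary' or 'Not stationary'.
\text{Not stationary}

The AR(p) characteristic polynomial is P(z) = 1 + 0.583z - 0.438z^2.
Stationarity requires all roots to lie outside the unit circle, i.e. |z| > 1 for every root.
Set 1 + (0.583) z + (-0.438) z^2 = 0, i.e. a z^2 + b z + c = 0 with a = -0.438, b = 0.583, c = 1.
Discriminant D = b^2 - 4ac = (0.583)^2 - 4*(-0.438)*1 = 0.339889 - (-1.752) = 2.091889.
D >= 0, so the roots are real: z = (-b +/- sqrt(D)) / (2a) = (-0.583 +/- 1.446336) / (-0.876).
  z_1 = (-0.583 + 1.446336) / (-0.876) = -0.9855,   |z_1| = 0.9855.
  z_2 = (-0.583 - 1.446336) / (-0.876) = 2.3166,   |z_2| = 2.3166.
Moduli of all roots: 0.9855, 2.3166.
All moduli strictly greater than 1? No.
Verdict: Not stationary.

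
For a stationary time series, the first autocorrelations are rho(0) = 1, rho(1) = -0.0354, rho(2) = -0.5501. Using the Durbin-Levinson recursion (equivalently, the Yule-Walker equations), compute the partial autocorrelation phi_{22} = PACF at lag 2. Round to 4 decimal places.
\phi_{22} = -0.5520

The PACF at lag k is phi_{kk}, the last component of the solution
to the Yule-Walker system G_k phi = r_k where
  (G_k)_{ij} = rho(|i - j|), (r_k)_i = rho(i), i,j = 1..k.
Equivalently, Durbin-Levinson gives phi_{kk} iteratively:
  phi_{11} = rho(1)
  phi_{kk} = [rho(k) - sum_{j=1..k-1} phi_{k-1,j} rho(k-j)]
            / [1 - sum_{j=1..k-1} phi_{k-1,j} rho(j)],
  phi_{k,j} = phi_{k-1,j} - phi_{kk} phi_{k-1,k-j},  j = 1..k-1.
Step k = 1:
  phi_11 = rho(1) = -0.0354.
Step k = 2:
  phi_22 = [rho(2) - phi_11 rho(1)] / [1 - phi_11 rho(1)] = [-0.5501 - (-0.0354)(-0.0354)] / [1 - (-0.0354)(-0.0354)]
         = -0.55135316 / 0.99874684 = -0.552.
Therefore phi_{22} = -0.5520.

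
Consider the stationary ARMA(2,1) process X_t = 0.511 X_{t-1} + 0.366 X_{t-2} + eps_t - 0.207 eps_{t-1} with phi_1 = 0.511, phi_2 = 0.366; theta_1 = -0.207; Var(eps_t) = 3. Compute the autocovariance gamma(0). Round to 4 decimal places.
\gamma(0) = 7.0113

Multiply the model equation by X_{t-k} and take expectations. With theta_0 = psi_0 = 1 and psi_j the MA(infinity) weights, this gives
  gamma(k) - sum_i phi_i gamma(k-i) = c_k,
  c_k = sigma^2 * sum_{j=k..q} theta_j psi_{j-k}   (c_k = 0 for k > q),
using gamma(-m) = gamma(m).
psi-weights needed (psi_j = theta_j + sum_i phi_i psi_{j-i}):
  psi_1 = theta_1 + phi_1 = -0.207 + (0.511) = 0.304
Right-hand sides:
  c_0 = sigma^2 (1 + theta_1 psi_1) = 3 * (1 + (-0.207)(0.304)) = 3 * 0.937072 = 2.811216
  c_1 = sigma^2 theta_1 = 3 * (-0.207) = -0.621
  c_2 = 0
Equations for k = 0, 1, 2 (AR order 2, c_2 = 0):
  (E0) gamma(0) = phi_1 gamma(1) + phi_2 gamma(2) + c_0
  (E1) gamma(1) = phi_1 gamma(0) + phi_2 gamma(1) + c_1
  (E2) gamma(2) = phi_1 gamma(1) + phi_2 gamma(0)
From (E1): gamma(1) = A gamma(0) + B with
  A = phi_1 / (1 - phi_2) = 0.511 / 0.634 = 0.805994,   B = c_1 / (1 - phi_2) = -0.621 / 0.634 = -0.979495.
Insert (E2) into (E0): gamma(0) (1 - phi_2^2) = phi_1 (1 + phi_2) gamma(1) + c_0.
  phi_1 (1 + phi_2) = (0.511)(1.366) = 0.698026,   1 - phi_2^2 = 0.866044.
Replace gamma(1) by A gamma(0) + B and collect gamma(0):
  gamma(0) [0.866044 - (0.698026)(0.805994)] = (0.698026)(-0.979495) + 2.811216
  gamma(0) * 0.303439 = 2.127503
  gamma(0) = 2.127503 / 0.303439 = 7.011293.
Therefore gamma(0) = 7.0113 (to 4 decimal places).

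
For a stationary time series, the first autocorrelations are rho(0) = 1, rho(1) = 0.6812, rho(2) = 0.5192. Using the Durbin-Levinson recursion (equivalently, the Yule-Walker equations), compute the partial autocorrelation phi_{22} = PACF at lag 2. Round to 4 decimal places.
\phi_{22} = 0.1029

The PACF at lag k is phi_{kk}, the last component of the solution
to the Yule-Walker system G_k phi = r_k where
  (G_k)_{ij} = rho(|i - j|), (r_k)_i = rho(i), i,j = 1..k.
Equivalently, Durbin-Levinson gives phi_{kk} iteratively:
  phi_{11} = rho(1)
  phi_{kk} = [rho(k) - sum_{j=1..k-1} phi_{k-1,j} rho(k-j)]
            / [1 - sum_{j=1..k-1} phi_{k-1,j} rho(j)],
  phi_{k,j} = phi_{k-1,j} - phi_{kk} phi_{k-1,k-j},  j = 1..k-1.
Step k = 1:
  phi_11 = rho(1) = 0.6812.
Step k = 2:
  phi_22 = [rho(2) - phi_11 rho(1)] / [1 - phi_11 rho(1)] = [0.5192 - (0.6812)(0.6812)] / [1 - (0.6812)(0.6812)]
         = 0.05516656 / 0.53596656 = 0.1029.
Therefore phi_{22} = 0.1029.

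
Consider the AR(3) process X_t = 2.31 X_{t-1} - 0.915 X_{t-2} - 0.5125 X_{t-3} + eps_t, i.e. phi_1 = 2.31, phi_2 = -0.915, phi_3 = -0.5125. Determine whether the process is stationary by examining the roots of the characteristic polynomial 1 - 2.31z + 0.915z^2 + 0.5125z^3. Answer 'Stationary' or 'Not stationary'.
\text{Not stationary}

The AR(p) characteristic polynomial is P(z) = 1 - 2.31z + 0.915z^2 + 0.5125z^3.
Stationarity requires all roots to lie outside the unit circle, i.e. |z| > 1 for every root.
Degree 3: look for a simple real root z0 first, then factor out (1 - z/z0) and solve the remaining quadratic.
Testing z0 = 0.8: P(0.8) = 1 + (-2.31)(0.8) + (0.915)(0.8)^2 + (0.5125)(0.8)^3
  = 1 + (-1.848) + (0.5856) + (0.2624) = 0.  So z_0 = 0.8 is a root, |z_0| = 0.8.
Divide out the factor (1 - 1.25 z) = (1 - z/z0) (since 1/z0 = 1.25):
  P(z) = (1 - 1.25 z)(1 + (-1.06) z + (-0.41) z^2)
  [check: z-coef -1.06 - (1.25) = -2.31; z^2-coef -0.41 - (1.25)(-1.06) = 0.915; z^3-coef -(1.25)(-0.41) = 0.5125.]
Remaining roots from the quadratic factor 1 + (-1.06) z + (-0.41) z^2:
  Set 1 + (-1.06) z + (-0.41) z^2 = 0, i.e. a z^2 + b z + c = 0 with a = -0.41, b = -1.06, c = 1.
  Discriminant D = b^2 - 4ac = (-1.06)^2 - 4*(-0.41)*1 = 1.1236 - (-1.64) = 2.7636.
  D >= 0, so the roots are real: z = (-b +/- sqrt(D)) / (2a) = (1.06 +/- 1.662408) / (-0.82).
    z_1 = (1.06 + 1.662408) / (-0.82) = -3.32,   |z_1| = 3.32.
    z_2 = (1.06 - 1.662408) / (-0.82) = 0.7346,   |z_2| = 0.7346.
Moduli of all roots: 0.8000, 3.3200, 0.7346.
All moduli strictly greater than 1? No.
Verdict: Not stationary.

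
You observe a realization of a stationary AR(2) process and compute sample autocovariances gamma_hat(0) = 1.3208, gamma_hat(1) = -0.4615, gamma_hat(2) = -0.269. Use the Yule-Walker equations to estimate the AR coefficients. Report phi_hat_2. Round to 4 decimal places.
\hat\phi_{2} = -0.3711

The Yule-Walker equations for an AR(p) process read, in matrix form,
  Gamma_p phi = r_p,   with   (Gamma_p)_{ij} = gamma(|i - j|),
                       (r_p)_i = gamma(i),   i,j = 1..p.
Substitute the sample gammas (Toeplitz matrix and right-hand side of size 2):
  Gamma_p = [[1.3208, -0.4615], [-0.4615, 1.3208]]
  r_p     = [-0.4615, -0.269]
Written out:
  1.3208 phi_1 - 0.4615 phi_2 = -0.4615
  -0.4615 phi_1 + 1.3208 phi_2 = -0.269
Solve by Cramer's rule:
  det = gamma(0)^2 - gamma(1)^2 = (1.3208)^2 - (-0.4615)^2 = 1.74451264 - 0.21298225 = 1.53153039
  phi_hat_1 = [gamma(1) gamma(0) - gamma(1) gamma(2)] / det = [(-0.4615)(1.3208) - (-0.4615)(-0.269)] / 1.53153039 = -0.7336927 / 1.53153039 = -0.4791
  phi_hat_2 = [gamma(0) gamma(2) - gamma(1)^2] / det = [(1.3208)(-0.269) - (-0.4615)^2] / 1.53153039 = -0.56827745 / 1.53153039 = -0.3711
So phi_hat = [-0.4791, -0.3711].
Therefore phi_hat_2 = -0.3711.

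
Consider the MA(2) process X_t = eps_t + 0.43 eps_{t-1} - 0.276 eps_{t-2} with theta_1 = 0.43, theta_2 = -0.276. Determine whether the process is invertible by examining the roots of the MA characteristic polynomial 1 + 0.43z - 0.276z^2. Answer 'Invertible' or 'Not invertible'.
\text{Invertible}

The MA(q) characteristic polynomial is P(z) = 1 + 0.43z - 0.276z^2.
Invertibility requires all roots to lie outside the unit circle, i.e. |z| > 1 for every root.
Set 1 + (0.43) z + (-0.276) z^2 = 0, i.e. a z^2 + b z + c = 0 with a = -0.276, b = 0.43, c = 1.
Discriminant D = b^2 - 4ac = (0.43)^2 - 4*(-0.276)*1 = 0.1849 - (-1.104) = 1.2889.
D >= 0, so the roots are real: z = (-b +/- sqrt(D)) / (2a) = (-0.43 +/- 1.135297) / (-0.552).
  z_1 = (-0.43 + 1.135297) / (-0.552) = -1.2777,   |z_1| = 1.2777.
  z_2 = (-0.43 - 1.135297) / (-0.552) = 2.8357,   |z_2| = 2.8357.
Moduli of all roots: 1.2777, 2.8357.
All moduli strictly greater than 1? Yes.
Verdict: Invertible.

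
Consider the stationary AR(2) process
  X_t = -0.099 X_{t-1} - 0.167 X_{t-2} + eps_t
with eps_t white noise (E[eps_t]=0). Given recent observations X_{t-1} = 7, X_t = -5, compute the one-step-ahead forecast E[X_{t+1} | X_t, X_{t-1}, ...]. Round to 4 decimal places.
E[X_{t+1} \mid \mathcal F_t] = -0.6740

For an AR(p) model X_t = c + sum_i phi_i X_{t-i} + eps_t, the
one-step-ahead conditional mean is
  E[X_{t+1} | X_t, ...] = c + sum_i phi_i X_{t+1-i}.
Substitute known values:
  E[X_{t+1} | ...] = (-0.099) * (-5) + (-0.167) * (7)
                   = -0.6740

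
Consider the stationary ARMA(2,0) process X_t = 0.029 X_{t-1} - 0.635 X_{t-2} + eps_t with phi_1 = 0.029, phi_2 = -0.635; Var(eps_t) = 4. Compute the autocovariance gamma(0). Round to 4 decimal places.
\gamma(0) = 6.7048

Multiply the model equation by X_{t-k} and take expectations. With theta_0 = psi_0 = 1 and psi_j the MA(infinity) weights, this gives
  gamma(k) - sum_i phi_i gamma(k-i) = c_k,
  c_k = sigma^2 * sum_{j=k..q} theta_j psi_{j-k}   (c_k = 0 for k > q),
using gamma(-m) = gamma(m).
Pure AR (q = 0): c_0 = sigma^2 = 4, c_k = 0 for k >= 1.
Equations for k = 0, 1, 2 (AR order 2, c_2 = 0):
  (E0) gamma(0) = phi_1 gamma(1) + phi_2 gamma(2) + c_0
  (E1) gamma(1) = phi_1 gamma(0) + phi_2 gamma(1) + c_1
  (E2) gamma(2) = phi_1 gamma(1) + phi_2 gamma(0)
From (E1): gamma(1) = A gamma(0) + B with
  A = phi_1 / (1 - phi_2) = 0.029 / 1.635 = 0.017737,   B = c_1 / (1 - phi_2) = 0 / 1.635 = 0.
Insert (E2) into (E0): gamma(0) (1 - phi_2^2) = phi_1 (1 + phi_2) gamma(1) + c_0.
  phi_1 (1 + phi_2) = (0.029)(0.365) = 0.010585,   1 - phi_2^2 = 0.596775.
Replace gamma(1) by A gamma(0) + B and collect gamma(0):
  gamma(0) [0.596775 - (0.010585)(0.017737)] = c_0 = 4
  gamma(0) * 0.596587 = 4
  gamma(0) = 4 / 0.596587 = 6.704803.
Therefore gamma(0) = 6.7048 (to 4 decimal places).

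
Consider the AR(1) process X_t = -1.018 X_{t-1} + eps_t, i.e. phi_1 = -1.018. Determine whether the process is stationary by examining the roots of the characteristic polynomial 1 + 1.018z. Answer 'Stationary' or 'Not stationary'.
\text{Not stationary}

The AR(p) characteristic polynomial is P(z) = 1 + 1.018z.
Stationarity requires all roots to lie outside the unit circle, i.e. |z| > 1 for every root.
This is linear in z: 1 + (1.018) z = 0  =>  z = -1/(1.018) = -0.982318,  |z| = 0.982318.
Moduli of all roots: 0.9823.
All moduli strictly greater than 1? No.
Verdict: Not stationary.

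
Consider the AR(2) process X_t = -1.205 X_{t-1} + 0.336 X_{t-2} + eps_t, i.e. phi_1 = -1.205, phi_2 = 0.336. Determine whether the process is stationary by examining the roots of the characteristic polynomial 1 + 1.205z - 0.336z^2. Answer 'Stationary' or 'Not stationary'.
\text{Not stationary}

The AR(p) characteristic polynomial is P(z) = 1 + 1.205z - 0.336z^2.
Stationarity requires all roots to lie outside the unit circle, i.e. |z| > 1 for every root.
Set 1 + (1.205) z + (-0.336) z^2 = 0, i.e. a z^2 + b z + c = 0 with a = -0.336, b = 1.205, c = 1.
Discriminant D = b^2 - 4ac = (1.205)^2 - 4*(-0.336)*1 = 1.452025 - (-1.344) = 2.796025.
D >= 0, so the roots are real: z = (-b +/- sqrt(D)) / (2a) = (-1.205 +/- 1.672132) / (-0.672).
  z_1 = (-1.205 + 1.672132) / (-0.672) = -0.6951,   |z_1| = 0.6951.
  z_2 = (-1.205 - 1.672132) / (-0.672) = 4.2814,   |z_2| = 4.2814.
Moduli of all roots: 0.6951, 4.2814.
All moduli strictly greater than 1? No.
Verdict: Not stationary.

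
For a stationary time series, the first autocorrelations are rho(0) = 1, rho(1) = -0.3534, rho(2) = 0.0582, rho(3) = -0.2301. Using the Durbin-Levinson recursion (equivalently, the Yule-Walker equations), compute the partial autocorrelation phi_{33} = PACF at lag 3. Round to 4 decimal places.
\phi_{33} = -0.2700

The PACF at lag k is phi_{kk}, the last component of the solution
to the Yule-Walker system G_k phi = r_k where
  (G_k)_{ij} = rho(|i - j|), (r_k)_i = rho(i), i,j = 1..k.
Equivalently, Durbin-Levinson gives phi_{kk} iteratively:
  phi_{11} = rho(1)
  phi_{kk} = [rho(k) - sum_{j=1..k-1} phi_{k-1,j} rho(k-j)]
            / [1 - sum_{j=1..k-1} phi_{k-1,j} rho(j)],
  phi_{k,j} = phi_{k-1,j} - phi_{kk} phi_{k-1,k-j},  j = 1..k-1.
Step k = 1:
  phi_11 = rho(1) = -0.3534.
Step k = 2:
  phi_22 = [rho(2) - phi_11 rho(1)] / [1 - phi_11 rho(1)] = [0.0582 - (-0.3534)(-0.3534)] / [1 - (-0.3534)(-0.3534)]
         = -0.06669156 / 0.87510844 = -0.076209.
  Update: phi_21 = phi_11 - phi_22 phi_11 = -0.3534 - (-0.076209)(-0.3534) = -0.380332.
Step k = 3:
  phi_33 = [rho(3) - phi_21 rho(2) - phi_22 rho(1)] / [1 - phi_21 rho(1) - phi_22 rho(2)]
    numerator   = -0.2301 - (-0.380332)(0.0582) - (-0.076209)(-0.3534) = -0.23489708
    denominator = 1 - (-0.380332)(-0.3534) - (-0.076209)(0.0582) = 0.87002591
  phi_33 = -0.23489708 / 0.87002591 = -0.27.
Therefore phi_{33} = -0.2700.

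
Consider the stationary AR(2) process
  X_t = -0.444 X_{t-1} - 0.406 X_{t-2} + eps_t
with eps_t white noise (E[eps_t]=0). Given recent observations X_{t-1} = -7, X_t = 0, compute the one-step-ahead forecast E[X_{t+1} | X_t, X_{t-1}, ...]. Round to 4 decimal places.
E[X_{t+1} \mid \mathcal F_t] = 2.8420

For an AR(p) model X_t = c + sum_i phi_i X_{t-i} + eps_t, the
one-step-ahead conditional mean is
  E[X_{t+1} | X_t, ...] = c + sum_i phi_i X_{t+1-i}.
Substitute known values:
  E[X_{t+1} | ...] = (-0.444) * (0) + (-0.406) * (-7)
                   = 2.8420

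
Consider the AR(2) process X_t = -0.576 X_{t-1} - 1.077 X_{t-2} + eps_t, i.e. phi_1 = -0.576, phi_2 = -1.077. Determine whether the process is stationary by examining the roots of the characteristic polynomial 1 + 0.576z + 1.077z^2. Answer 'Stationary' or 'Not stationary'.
\text{Not stationary}

The AR(p) characteristic polynomial is P(z) = 1 + 0.576z + 1.077z^2.
Stationarity requires all roots to lie outside the unit circle, i.e. |z| > 1 for every root.
Set 1 + (0.576) z + (1.077) z^2 = 0, i.e. a z^2 + b z + c = 0 with a = 1.077, b = 0.576, c = 1.
Discriminant D = b^2 - 4ac = (0.576)^2 - 4*(1.077)*1 = 0.331776 - (4.308) = -3.976224.
D < 0, so the roots are the complex-conjugate pair z = (-b +/- i sqrt(-D)) / (2a) = -0.2674 +/- 0.9257i.
For a conjugate pair |z|^2 = z * conj(z) = (product of roots) = c/a = 1/(1.077) = 0.928505, so |z| = sqrt(0.928505) = 0.9636 for both roots.
Moduli of all roots: 0.9636, 0.9636.
All moduli strictly greater than 1? No.
Verdict: Not stationary.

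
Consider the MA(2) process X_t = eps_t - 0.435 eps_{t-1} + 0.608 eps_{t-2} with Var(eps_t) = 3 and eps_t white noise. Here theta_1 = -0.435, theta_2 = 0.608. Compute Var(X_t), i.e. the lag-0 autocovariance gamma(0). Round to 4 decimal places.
\gamma(0) = 4.6767

For an MA(q) process X_t = eps_t + sum_i theta_i eps_{t-i} with
Var(eps_t) = sigma^2, the variance is
  gamma(0) = sigma^2 * (1 + sum_i theta_i^2).
  sum_i theta_i^2 = (-0.435)^2 + (0.608)^2 = 0.189225 + 0.369664 = 0.558889.
  gamma(0) = 3 * (1 + 0.558889) = 3 * 1.558889 = 4.676667, which rounds to 4.6767.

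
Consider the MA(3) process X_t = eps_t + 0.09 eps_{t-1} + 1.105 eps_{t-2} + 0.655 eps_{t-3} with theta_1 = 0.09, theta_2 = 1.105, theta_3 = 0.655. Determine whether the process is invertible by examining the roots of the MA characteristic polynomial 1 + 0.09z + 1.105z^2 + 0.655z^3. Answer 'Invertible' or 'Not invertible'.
\text{Not invertible}

The MA(q) characteristic polynomial is P(z) = 1 + 0.09z + 1.105z^2 + 0.655z^3.
Invertibility requires all roots to lie outside the unit circle, i.e. |z| > 1 for every root.
Degree 3: look for a simple real root z0 first, then factor out (1 - z/z0) and solve the remaining quadratic.
Testing z0 = -2: P(-2) = 1 + (0.09)(-2) + (1.105)(-2)^2 + (0.655)(-2)^3
  = 1 + (-0.18) + (4.42) + (-5.24) = 0.  So z_0 = -2 is a root, |z_0| = 2.
Divide out the factor (1 + 0.5 z) = (1 - z/z0) (since 1/z0 = -0.5):
  P(z) = (1 + 0.5 z)(1 + (-0.41) z + (1.31) z^2)
  [check: z-coef -0.41 - (-0.5) = 0.09; z^2-coef 1.31 - (-0.5)(-0.41) = 1.105; z^3-coef -(-0.5)(1.31) = 0.655.]
Remaining roots from the quadratic factor 1 + (-0.41) z + (1.31) z^2:
  Set 1 + (-0.41) z + (1.31) z^2 = 0, i.e. a z^2 + b z + c = 0 with a = 1.31, b = -0.41, c = 1.
  Discriminant D = b^2 - 4ac = (-0.41)^2 - 4*(1.31)*1 = 0.1681 - (5.24) = -5.0719.
  D < 0, so the roots are the complex-conjugate pair z = (-b +/- i sqrt(-D)) / (2a) = 0.1565 +/- 0.8596i.
  For a conjugate pair |z|^2 = z * conj(z) = (product of roots) = c/a = 1/(1.31) = 0.763359, so |z| = sqrt(0.763359) = 0.8737 for both roots.
Moduli of all roots: 2.0000, 0.8737, 0.8737.
All moduli strictly greater than 1? No.
Verdict: Not invertible.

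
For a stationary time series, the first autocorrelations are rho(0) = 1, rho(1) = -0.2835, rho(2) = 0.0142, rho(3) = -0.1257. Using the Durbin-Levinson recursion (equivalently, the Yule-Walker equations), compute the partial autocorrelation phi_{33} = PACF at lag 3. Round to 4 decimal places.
\phi_{33} = -0.1550

The PACF at lag k is phi_{kk}, the last component of the solution
to the Yule-Walker system G_k phi = r_k where
  (G_k)_{ij} = rho(|i - j|), (r_k)_i = rho(i), i,j = 1..k.
Equivalently, Durbin-Levinson gives phi_{kk} iteratively:
  phi_{11} = rho(1)
  phi_{kk} = [rho(k) - sum_{j=1..k-1} phi_{k-1,j} rho(k-j)]
            / [1 - sum_{j=1..k-1} phi_{k-1,j} rho(j)],
  phi_{k,j} = phi_{k-1,j} - phi_{kk} phi_{k-1,k-j},  j = 1..k-1.
Step k = 1:
  phi_11 = rho(1) = -0.2835.
Step k = 2:
  phi_22 = [rho(2) - phi_11 rho(1)] / [1 - phi_11 rho(1)] = [0.0142 - (-0.2835)(-0.2835)] / [1 - (-0.2835)(-0.2835)]
         = -0.06617225 / 0.91962775 = -0.071955.
  Update: phi_21 = phi_11 - phi_22 phi_11 = -0.2835 - (-0.071955)(-0.2835) = -0.303899.
Step k = 3:
  phi_33 = [rho(3) - phi_21 rho(2) - phi_22 rho(1)] / [1 - phi_21 rho(1) - phi_22 rho(2)]
    numerator   = -0.1257 - (-0.303899)(0.0142) - (-0.071955)(-0.2835) = -0.14178401
    denominator = 1 - (-0.303899)(-0.2835) - (-0.071955)(0.0142) = 0.91486629
  phi_33 = -0.14178401 / 0.91486629 = -0.155.
Therefore phi_{33} = -0.1550.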